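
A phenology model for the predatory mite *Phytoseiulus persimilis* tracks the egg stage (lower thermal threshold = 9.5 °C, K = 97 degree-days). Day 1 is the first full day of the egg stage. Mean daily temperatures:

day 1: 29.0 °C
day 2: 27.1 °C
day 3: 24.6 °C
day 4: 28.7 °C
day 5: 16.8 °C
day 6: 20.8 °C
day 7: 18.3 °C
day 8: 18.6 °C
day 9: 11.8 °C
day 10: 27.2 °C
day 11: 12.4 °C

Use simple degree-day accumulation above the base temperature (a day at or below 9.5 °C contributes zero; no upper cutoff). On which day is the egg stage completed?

day 7

Daily DD above 9.5 °C: 19.5, 17.6, 15.1, 19.2, 7.3, 11.3, 8.8, 9.1, 2.3, 17.7, 2.9.
Cumulative: 19.5, 37.1, 52.2, 71.4, 78.7, 90.0, 98.8, 107.9, 110.2, 127.9, 130.8.
The total first reaches 97 DD on day 7.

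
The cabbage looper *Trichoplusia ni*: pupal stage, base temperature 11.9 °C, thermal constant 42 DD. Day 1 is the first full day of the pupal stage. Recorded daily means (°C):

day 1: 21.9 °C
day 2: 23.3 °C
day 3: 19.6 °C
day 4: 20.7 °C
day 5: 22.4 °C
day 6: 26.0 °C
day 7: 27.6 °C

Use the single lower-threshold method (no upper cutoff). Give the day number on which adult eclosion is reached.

day 5

Daily DD above 11.9 °C: 10.0, 11.4, 7.7, 8.8, 10.5, 14.1, 15.7.
Cumulative: 10.0, 21.4, 29.1, 37.9, 48.4, 62.5, 78.2.
The total first reaches 42 DD on day 5.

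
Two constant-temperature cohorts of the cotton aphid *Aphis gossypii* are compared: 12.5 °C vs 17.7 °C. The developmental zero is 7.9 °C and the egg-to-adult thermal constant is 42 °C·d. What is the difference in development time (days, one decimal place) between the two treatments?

4.8 days

At 12.5 °C: 42 / (12.5 − 7.9) = 42 / 4.6 = 9.130 d.
At 17.7 °C: 42 / (17.7 − 7.9) = 42 / 9.8 = 4.286 d.
Difference = |9.130 − 4.286| = 4.845 ≈ 4.8 days.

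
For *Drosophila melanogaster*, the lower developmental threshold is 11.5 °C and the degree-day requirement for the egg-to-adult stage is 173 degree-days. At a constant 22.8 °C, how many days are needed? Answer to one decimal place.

15.3 days

Daily accumulation = 22.8 − 11.5 = 11.3 DD/day.
Duration = 173 / 11.3 = 15.310 ≈ 15.3 days.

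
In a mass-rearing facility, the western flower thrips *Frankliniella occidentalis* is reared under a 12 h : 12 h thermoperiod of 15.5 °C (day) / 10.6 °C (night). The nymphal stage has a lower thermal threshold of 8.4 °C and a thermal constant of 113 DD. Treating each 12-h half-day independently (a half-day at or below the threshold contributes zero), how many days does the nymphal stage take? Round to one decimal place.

24.3 days

Day half: max(0, 15.5 − 8.4) × 0.5 = 7.1 × 0.5 = 3.55 DD.
Night half: max(0, 10.6 − 8.4) × 0.5 = 2.2 × 0.5 = 1.10 DD.
Per 24 h: 4.65 DD/day.
Duration = 113 / 4.65 = 24.301 ≈ 24.3 days.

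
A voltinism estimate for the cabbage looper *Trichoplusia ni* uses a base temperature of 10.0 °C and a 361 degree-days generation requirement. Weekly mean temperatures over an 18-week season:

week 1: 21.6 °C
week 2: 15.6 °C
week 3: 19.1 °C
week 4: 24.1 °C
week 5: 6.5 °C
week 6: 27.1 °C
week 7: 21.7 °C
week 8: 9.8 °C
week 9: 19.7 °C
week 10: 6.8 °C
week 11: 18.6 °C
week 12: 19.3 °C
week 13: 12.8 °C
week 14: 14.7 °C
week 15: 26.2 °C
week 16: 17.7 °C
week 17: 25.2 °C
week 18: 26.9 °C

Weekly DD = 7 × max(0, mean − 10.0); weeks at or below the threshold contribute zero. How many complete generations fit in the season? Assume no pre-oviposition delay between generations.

Weekly DD (7 × max(0, T̄ − 10.0)): 81.2, 39.2, 63.7, 98.7, 0.0, 119.7, 81.9, 0.0, 67.9, 0.0, 60.2, 65.1, 19.6, 32.9, 113.4, 53.9, 106.4, 118.3.
Season total = 1122.1 DD.
Complete generations = ⌊1122.1 / 361⌋ = 3.

3 generations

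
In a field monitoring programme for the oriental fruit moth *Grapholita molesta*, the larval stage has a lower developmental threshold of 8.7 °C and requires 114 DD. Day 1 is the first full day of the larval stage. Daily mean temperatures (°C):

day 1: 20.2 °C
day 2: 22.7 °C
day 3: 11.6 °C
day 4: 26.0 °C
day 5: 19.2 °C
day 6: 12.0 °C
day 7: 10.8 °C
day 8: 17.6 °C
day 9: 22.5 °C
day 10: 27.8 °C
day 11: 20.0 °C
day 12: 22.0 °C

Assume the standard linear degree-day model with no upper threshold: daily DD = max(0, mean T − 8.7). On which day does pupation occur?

day 11

Daily DD above 8.7 °C: 11.5, 14.0, 2.9, 17.3, 10.5, 3.3, 2.1, 8.9, 13.8, 19.1, 11.3, 13.3.
Cumulative: 11.5, 25.5, 28.4, 45.7, 56.2, 59.5, 61.6, 70.5, 84.3, 103.4, 114.7, 128.0.
The total first reaches 114 DD on day 11.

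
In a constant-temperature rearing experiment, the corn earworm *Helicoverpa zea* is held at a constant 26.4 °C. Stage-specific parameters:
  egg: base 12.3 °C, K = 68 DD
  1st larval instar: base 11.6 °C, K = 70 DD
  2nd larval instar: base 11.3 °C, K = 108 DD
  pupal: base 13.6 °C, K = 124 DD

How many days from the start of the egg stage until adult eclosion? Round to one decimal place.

26.4 days

egg: 68 / (26.4 − 12.3) = 68 / 14.1 = 4.823 d.
1st larval instar: 70 / (26.4 − 11.6) = 70 / 14.8 = 4.730 d.
2nd larval instar: 108 / (26.4 − 11.3) = 108 / 15.1 = 7.152 d.
pupal: 124 / (26.4 − 13.6) = 124 / 12.8 = 9.688 d.
Sum = 26.392 ≈ 26.4 days.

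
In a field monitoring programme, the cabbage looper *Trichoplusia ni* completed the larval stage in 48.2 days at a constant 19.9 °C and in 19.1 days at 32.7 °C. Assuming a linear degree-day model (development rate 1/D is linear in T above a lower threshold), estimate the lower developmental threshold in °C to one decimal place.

Linear rate model ⇒ the product D·(T − T_b) is constant across temperatures.
48.2·(19.9 − T_b) = 19.1·(32.7 − T_b)
T_b = (48.2·19.9 − 19.1·32.7) / (48.2 − 19.1) = 334.61 / 29.1 = 11.499 °C ≈ 11.5 °C.

11.5 °C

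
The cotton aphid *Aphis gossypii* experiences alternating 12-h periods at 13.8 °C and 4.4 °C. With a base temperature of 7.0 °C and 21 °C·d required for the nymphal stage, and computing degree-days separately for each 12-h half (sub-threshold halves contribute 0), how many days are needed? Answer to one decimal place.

6.2 days

Day half: max(0, 13.8 − 7.0) × 0.5 = 6.8 × 0.5 = 3.40 DD.
Night half: max(0, 4.4 − 7.0) × 0.5 = 0.0 × 0.5 = 0.00 DD.
Per 24 h: 3.40 DD/day.
Duration = 21 / 3.40 = 6.176 ≈ 6.2 days.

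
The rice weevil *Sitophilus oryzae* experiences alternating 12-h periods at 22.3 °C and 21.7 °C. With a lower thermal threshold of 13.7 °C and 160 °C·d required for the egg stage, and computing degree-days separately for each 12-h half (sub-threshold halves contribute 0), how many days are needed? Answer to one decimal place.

Day half: max(0, 22.3 − 13.7) × 0.5 = 8.6 × 0.5 = 4.30 DD.
Night half: max(0, 21.7 − 13.7) × 0.5 = 8.0 × 0.5 = 4.00 DD.
Per 24 h: 8.30 DD/day.
Duration = 160 / 8.30 = 19.277 ≈ 19.3 days.

19.3 days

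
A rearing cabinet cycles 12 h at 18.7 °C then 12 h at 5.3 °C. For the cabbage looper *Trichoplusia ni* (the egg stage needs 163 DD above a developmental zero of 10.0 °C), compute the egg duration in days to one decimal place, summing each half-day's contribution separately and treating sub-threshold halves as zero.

Day half: max(0, 18.7 − 10.0) × 0.5 = 8.7 × 0.5 = 4.35 DD.
Night half: max(0, 5.3 − 10.0) × 0.5 = 0.0 × 0.5 = 0.00 DD.
Per 24 h: 4.35 DD/day.
Duration = 163 / 4.35 = 37.471 ≈ 37.5 days.

37.5 days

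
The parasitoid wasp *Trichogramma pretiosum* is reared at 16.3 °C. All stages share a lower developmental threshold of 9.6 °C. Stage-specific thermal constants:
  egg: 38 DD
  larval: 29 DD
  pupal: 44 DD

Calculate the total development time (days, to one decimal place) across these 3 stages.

16.6 days

Daily accumulation at 16.3 °C = 16.3 − 9.6 = 6.7 DD/day.
Total K = 38 + 29 + 44 = 111 DD.
Total duration = 111 / 6.7 = 16.567 ≈ 16.6 days.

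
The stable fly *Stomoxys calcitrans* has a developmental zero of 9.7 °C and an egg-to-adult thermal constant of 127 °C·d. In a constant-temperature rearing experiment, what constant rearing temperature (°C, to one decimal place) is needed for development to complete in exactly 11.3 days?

20.9 °C

Required daily accumulation = 127 / 11.3 = 11.239 DD/day.
T = T_base + 11.239 = 9.7 + 11.239 = 20.939 ≈ 20.9 °C.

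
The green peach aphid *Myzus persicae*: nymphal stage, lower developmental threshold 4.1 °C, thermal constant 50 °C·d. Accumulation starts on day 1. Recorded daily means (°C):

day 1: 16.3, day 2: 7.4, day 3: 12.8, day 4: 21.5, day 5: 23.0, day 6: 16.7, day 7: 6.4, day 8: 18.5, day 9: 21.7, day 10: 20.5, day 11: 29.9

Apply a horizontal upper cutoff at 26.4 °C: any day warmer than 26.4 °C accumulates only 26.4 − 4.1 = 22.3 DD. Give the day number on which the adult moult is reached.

Daily DD above 4.1 °C (capped at 22.3): 12.2, 3.3, 8.7, 17.4, 18.9, 12.6, 2.3, 14.4, 17.6, 16.4, 22.3.
Cumulative: 12.2, 15.5, 24.2, 41.6, 60.5, 73.1, 75.4, 89.8, 107.4, 123.8, 146.1.
The total first reaches 50 DD on day 5.

day 5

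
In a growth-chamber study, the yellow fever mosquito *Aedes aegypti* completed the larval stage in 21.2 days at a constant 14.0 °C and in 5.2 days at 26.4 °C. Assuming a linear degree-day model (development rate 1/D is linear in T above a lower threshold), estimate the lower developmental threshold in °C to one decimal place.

Equal thermal constants: D₁(T₁ − T_b) = D₂(T₂ − T_b).
21.2·(14.0 − T_b) = 5.2·(26.4 − T_b)
T_b = (21.2·14.0 − 5.2·26.4) / (21.2 − 5.2) = 159.52 / 16.0 = 9.970 °C ≈ 10.0 °C.

10.0 °C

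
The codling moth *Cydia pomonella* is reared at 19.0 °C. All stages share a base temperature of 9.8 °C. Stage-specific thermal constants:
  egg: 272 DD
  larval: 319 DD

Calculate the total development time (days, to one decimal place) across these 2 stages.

Daily accumulation at 19.0 °C = 19.0 − 9.8 = 9.2 DD/day.
Total K = 272 + 319 = 591 DD.
Total duration = 591 / 9.2 = 64.239 ≈ 64.2 days.

64.2 days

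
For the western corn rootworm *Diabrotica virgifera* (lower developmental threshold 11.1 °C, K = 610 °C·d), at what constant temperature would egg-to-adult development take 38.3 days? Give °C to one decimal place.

Required daily accumulation = 610 / 38.3 = 15.927 DD/day.
T = T_base + 15.927 = 11.1 + 15.927 = 27.027 ≈ 27.0 °C.

27.0 °C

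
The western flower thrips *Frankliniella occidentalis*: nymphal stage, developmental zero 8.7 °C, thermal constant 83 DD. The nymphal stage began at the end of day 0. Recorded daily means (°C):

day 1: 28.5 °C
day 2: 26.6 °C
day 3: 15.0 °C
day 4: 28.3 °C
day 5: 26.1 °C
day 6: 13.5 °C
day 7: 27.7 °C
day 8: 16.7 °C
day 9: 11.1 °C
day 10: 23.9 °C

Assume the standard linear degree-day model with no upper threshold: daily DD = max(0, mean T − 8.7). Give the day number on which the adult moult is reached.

Daily DD above 8.7 °C: 19.8, 17.9, 6.3, 19.6, 17.4, 4.8, 19.0, 8.0, 2.4, 15.2.
Cumulative: 19.8, 37.7, 44.0, 63.6, 81.0, 85.8, 104.8, 112.8, 115.2, 130.4.
The total first reaches 83 DD on day 6.

day 6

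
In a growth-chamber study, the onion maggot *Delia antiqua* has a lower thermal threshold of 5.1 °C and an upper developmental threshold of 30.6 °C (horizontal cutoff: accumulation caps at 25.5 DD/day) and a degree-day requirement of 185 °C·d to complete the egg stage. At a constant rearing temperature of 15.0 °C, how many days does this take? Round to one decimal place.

18.7 days

Daily accumulation = 15.0 − 5.1 = 9.9 DD/day.
Duration = 185 / 9.9 = 18.687 ≈ 18.7 days.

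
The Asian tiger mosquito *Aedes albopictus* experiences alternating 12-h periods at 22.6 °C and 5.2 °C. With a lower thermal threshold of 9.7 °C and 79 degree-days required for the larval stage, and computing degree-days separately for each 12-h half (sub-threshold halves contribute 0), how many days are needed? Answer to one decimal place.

Day half: max(0, 22.6 − 9.7) × 0.5 = 12.9 × 0.5 = 6.45 DD.
Night half: max(0, 5.2 − 9.7) × 0.5 = 0.0 × 0.5 = 0.00 DD.
Per 24 h: 6.45 DD/day.
Duration = 79 / 6.45 = 12.248 ≈ 12.2 days.

12.2 days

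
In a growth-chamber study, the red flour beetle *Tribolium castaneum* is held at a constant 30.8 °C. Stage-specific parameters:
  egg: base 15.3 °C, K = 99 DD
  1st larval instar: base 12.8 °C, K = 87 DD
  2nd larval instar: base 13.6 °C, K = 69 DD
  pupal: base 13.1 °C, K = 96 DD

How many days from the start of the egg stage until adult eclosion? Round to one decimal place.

egg: 99 / (30.8 − 15.3) = 99 / 15.5 = 6.387 d.
1st larval instar: 87 / (30.8 − 12.8) = 87 / 18.0 = 4.833 d.
2nd larval instar: 69 / (30.8 − 13.6) = 69 / 17.2 = 4.012 d.
pupal: 96 / (30.8 − 13.1) = 96 / 17.7 = 5.424 d.
Sum = 20.656 ≈ 20.7 days.

20.7 days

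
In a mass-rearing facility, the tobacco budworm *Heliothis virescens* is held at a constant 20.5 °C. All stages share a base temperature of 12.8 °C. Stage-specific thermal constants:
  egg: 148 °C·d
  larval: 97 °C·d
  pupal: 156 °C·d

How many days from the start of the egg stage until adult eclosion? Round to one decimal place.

52.1 days

Daily accumulation at 20.5 °C = 20.5 − 12.8 = 7.7 DD/day.
Total K = 148 + 97 + 156 = 401 DD.
Total duration = 401 / 7.7 = 52.078 ≈ 52.1 days.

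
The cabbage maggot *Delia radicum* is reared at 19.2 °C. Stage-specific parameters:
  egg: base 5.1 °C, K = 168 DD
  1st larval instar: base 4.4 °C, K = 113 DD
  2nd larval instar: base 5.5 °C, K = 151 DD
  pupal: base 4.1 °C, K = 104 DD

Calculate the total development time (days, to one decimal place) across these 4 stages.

egg: 168 / (19.2 − 5.1) = 168 / 14.1 = 11.915 d.
1st larval instar: 113 / (19.2 − 4.4) = 113 / 14.8 = 7.635 d.
2nd larval instar: 151 / (19.2 − 5.5) = 151 / 13.7 = 11.022 d.
pupal: 104 / (19.2 − 4.1) = 104 / 15.1 = 6.887 d.
Sum = 37.459 ≈ 37.5 days.

37.5 days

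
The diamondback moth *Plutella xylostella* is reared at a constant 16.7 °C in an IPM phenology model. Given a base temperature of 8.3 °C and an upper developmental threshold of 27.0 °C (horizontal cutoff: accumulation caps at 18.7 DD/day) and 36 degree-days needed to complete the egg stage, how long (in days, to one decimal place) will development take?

Daily accumulation = 16.7 − 8.3 = 8.4 DD/day.
Duration = 36 / 8.4 = 4.286 ≈ 4.3 days.

4.3 days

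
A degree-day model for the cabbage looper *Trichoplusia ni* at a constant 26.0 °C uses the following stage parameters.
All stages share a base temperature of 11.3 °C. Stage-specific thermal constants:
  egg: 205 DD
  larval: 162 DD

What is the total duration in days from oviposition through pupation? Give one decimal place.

Daily accumulation at 26.0 °C = 26.0 − 11.3 = 14.7 DD/day.
Total K = 205 + 162 = 367 DD.
Total duration = 367 / 14.7 = 24.966 ≈ 25.0 days.

25.0 days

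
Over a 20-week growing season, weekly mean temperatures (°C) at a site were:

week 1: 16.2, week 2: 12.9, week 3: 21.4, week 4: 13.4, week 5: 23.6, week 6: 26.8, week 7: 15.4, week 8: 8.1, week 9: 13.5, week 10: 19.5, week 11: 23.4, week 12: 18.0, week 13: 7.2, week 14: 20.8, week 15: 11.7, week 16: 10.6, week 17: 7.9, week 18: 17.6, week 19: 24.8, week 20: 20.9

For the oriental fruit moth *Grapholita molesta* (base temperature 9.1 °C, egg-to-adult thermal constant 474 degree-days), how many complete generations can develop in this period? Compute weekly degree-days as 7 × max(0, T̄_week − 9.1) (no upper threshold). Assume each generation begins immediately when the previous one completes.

Weekly DD (7 × max(0, T̄ − 9.1)): 49.7, 26.6, 86.1, 30.1, 101.5, 123.9, 44.1, 0.0, 30.8, 72.8, 100.1, 62.3, 0.0, 81.9, 18.2, 10.5, 0.0, 59.5, 109.9, 82.6.
Season total = 1090.6 DD.
Complete generations = ⌊1090.6 / 474⌋ = 2.

2 generations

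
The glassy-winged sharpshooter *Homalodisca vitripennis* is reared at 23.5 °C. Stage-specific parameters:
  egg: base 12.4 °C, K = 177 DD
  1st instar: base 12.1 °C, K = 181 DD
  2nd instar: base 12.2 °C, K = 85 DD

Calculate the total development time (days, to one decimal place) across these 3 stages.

39.3 days

egg: 177 / (23.5 − 12.4) = 177 / 11.1 = 15.946 d.
1st instar: 181 / (23.5 − 12.1) = 181 / 11.4 = 15.877 d.
2nd instar: 85 / (23.5 − 12.2) = 85 / 11.3 = 7.522 d.
Sum = 39.345 ≈ 39.3 days.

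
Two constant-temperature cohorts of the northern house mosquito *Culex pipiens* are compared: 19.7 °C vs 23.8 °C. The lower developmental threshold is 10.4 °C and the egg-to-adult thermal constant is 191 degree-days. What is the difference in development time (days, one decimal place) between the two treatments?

6.3 days

At 19.7 °C: 191 / (19.7 − 10.4) = 191 / 9.3 = 20.538 d.
At 23.8 °C: 191 / (23.8 − 10.4) = 191 / 13.4 = 14.254 d.
Difference = |20.538 − 14.254| = 6.284 ≈ 6.3 days.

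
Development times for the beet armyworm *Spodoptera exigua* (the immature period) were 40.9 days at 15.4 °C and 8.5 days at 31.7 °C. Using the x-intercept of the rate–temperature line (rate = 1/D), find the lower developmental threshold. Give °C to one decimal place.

11.1 °C

Linear rate model ⇒ the product D·(T − T_b) is constant across temperatures.
40.9·(15.4 − T_b) = 8.5·(31.7 − T_b)
T_b = (40.9·15.4 − 8.5·31.7) / (40.9 − 8.5) = 360.41 / 32.4 = 11.124 °C ≈ 11.1 °C.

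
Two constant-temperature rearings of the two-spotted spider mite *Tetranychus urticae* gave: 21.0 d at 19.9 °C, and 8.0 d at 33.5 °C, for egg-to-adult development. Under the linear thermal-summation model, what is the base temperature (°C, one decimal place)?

11.5 °C

Equal thermal constants: D₁(T₁ − T_b) = D₂(T₂ − T_b).
21.0·(19.9 − T_b) = 8.0·(33.5 − T_b)
T_b = (21.0·19.9 − 8.0·33.5) / (21.0 − 8.0) = 149.90 / 13.0 = 11.531 °C ≈ 11.5 °C.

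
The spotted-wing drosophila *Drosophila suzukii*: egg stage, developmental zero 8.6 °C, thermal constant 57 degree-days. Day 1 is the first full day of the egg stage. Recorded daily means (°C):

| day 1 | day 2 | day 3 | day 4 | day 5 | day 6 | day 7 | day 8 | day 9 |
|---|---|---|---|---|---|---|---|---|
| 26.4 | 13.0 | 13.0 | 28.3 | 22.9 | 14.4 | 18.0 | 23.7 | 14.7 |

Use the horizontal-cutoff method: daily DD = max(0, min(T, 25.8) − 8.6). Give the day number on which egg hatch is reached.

day 5

Daily DD above 8.6 °C (capped at 17.2): 17.2, 4.4, 4.4, 17.2, 14.3, 5.8, 9.4, 15.1, 6.1.
Cumulative: 17.2, 21.6, 26.0, 43.2, 57.5, 63.3, 72.7, 87.8, 93.9.
The total first reaches 57 DD on day 5.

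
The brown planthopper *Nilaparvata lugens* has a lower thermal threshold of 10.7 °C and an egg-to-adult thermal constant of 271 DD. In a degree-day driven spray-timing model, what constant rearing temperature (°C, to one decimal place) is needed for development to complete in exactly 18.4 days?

25.4 °C

Required daily accumulation = 271 / 18.4 = 14.728 DD/day.
T = T_base + 14.728 = 10.7 + 14.728 = 25.428 ≈ 25.4 °C.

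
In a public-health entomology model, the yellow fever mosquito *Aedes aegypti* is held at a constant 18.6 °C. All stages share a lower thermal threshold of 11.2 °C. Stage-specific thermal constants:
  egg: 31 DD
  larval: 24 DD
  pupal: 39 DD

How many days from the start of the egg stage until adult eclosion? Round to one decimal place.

Daily accumulation at 18.6 °C = 18.6 − 11.2 = 7.4 DD/day.
Total K = 31 + 24 + 39 = 94 DD.
Total duration = 94 / 7.4 = 12.703 ≈ 12.7 days.

12.7 days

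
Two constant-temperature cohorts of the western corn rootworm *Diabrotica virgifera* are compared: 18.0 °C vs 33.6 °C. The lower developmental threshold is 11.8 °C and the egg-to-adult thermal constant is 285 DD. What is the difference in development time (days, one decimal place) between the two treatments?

At 18.0 °C: 285 / (18.0 − 11.8) = 285 / 6.2 = 45.968 d.
At 33.6 °C: 285 / (33.6 − 11.8) = 285 / 21.8 = 13.073 d.
Difference = |45.968 − 13.073| = 32.894 ≈ 32.9 days.

32.9 days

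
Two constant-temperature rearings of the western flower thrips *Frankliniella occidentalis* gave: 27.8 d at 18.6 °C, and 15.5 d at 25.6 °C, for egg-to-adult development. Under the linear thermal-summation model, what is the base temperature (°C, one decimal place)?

Under the model K = D·(T − T_b), so D₁·(T₁ − T_b) = D₂·(T₂ − T_b).
27.8·(18.6 − T_b) = 15.5·(25.6 − T_b)
T_b = (27.8·18.6 − 15.5·25.6) / (27.8 − 15.5) = 120.28 / 12.3 = 9.779 °C ≈ 9.8 °C.

9.8 °C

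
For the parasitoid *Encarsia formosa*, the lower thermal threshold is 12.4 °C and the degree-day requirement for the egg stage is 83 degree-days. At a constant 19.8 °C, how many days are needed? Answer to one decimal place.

11.2 days

Daily accumulation = 19.8 − 12.4 = 7.4 DD/day.
Duration = 83 / 7.4 = 11.216 ≈ 11.2 days.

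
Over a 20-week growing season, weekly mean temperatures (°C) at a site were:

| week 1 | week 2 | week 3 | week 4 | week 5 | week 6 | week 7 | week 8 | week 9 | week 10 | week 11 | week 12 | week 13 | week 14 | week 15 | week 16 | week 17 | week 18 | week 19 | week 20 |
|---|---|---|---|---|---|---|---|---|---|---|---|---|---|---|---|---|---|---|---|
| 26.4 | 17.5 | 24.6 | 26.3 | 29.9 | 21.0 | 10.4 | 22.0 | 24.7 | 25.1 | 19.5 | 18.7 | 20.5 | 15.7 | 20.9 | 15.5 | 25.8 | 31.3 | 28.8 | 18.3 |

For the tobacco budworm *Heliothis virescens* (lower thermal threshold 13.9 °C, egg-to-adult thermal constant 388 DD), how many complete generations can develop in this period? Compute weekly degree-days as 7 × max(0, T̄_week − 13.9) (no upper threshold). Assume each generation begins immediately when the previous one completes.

Weekly DD (7 × max(0, T̄ − 13.9)): 87.5, 25.2, 74.9, 86.8, 112.0, 49.7, 0.0, 56.7, 75.6, 78.4, 39.2, 33.6, 46.2, 12.6, 49.0, 11.2, 83.3, 121.8, 104.3, 30.8.
Season total = 1178.8 DD.
Complete generations = ⌊1178.8 / 388⌋ = 3.

3 generations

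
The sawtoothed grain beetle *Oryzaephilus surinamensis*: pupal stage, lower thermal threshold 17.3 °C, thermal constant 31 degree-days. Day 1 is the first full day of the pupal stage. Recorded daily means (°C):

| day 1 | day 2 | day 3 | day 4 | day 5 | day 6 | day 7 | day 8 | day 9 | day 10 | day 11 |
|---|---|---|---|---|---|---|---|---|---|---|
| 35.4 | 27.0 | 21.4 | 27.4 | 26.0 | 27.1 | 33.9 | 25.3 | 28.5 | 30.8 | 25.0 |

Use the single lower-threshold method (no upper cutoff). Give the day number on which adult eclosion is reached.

day 3

Daily DD above 17.3 °C: 18.1, 9.7, 4.1, 10.1, 8.7, 9.8, 16.6, 8.0, 11.2, 13.5, 7.7.
Cumulative: 18.1, 27.8, 31.9, 42.0, 50.7, 60.5, 77.1, 85.1, 96.3, 109.8, 117.5.
The total first reaches 31 DD on day 3.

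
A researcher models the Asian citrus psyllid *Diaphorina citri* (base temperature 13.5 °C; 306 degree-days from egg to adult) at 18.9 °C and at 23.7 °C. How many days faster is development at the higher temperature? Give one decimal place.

At 18.9 °C: 306 / (18.9 − 13.5) = 306 / 5.4 = 56.667 d.
At 23.7 °C: 306 / (23.7 − 13.5) = 306 / 10.2 = 30.000 d.
Difference = |56.667 − 30.000| = 26.667 ≈ 26.7 days.

26.7 days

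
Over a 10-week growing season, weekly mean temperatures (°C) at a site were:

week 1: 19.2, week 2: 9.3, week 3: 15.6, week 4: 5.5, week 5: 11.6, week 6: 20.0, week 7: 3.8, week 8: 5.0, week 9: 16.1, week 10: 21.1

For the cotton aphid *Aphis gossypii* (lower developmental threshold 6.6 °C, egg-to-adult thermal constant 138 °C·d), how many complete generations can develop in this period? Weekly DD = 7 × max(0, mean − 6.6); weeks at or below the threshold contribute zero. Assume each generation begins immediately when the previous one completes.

Weekly DD (7 × max(0, T̄ − 6.6)): 88.2, 18.9, 63.0, 0.0, 35.0, 93.8, 0.0, 0.0, 66.5, 101.5.
Season total = 466.9 DD.
Complete generations = ⌊466.9 / 138⌋ = 3.

3 generations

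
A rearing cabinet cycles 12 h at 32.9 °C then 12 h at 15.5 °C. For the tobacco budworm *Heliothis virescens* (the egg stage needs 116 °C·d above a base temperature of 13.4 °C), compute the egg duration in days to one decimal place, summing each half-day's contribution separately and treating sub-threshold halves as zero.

10.7 days

Day half: max(0, 32.9 − 13.4) × 0.5 = 19.5 × 0.5 = 9.75 DD.
Night half: max(0, 15.5 − 13.4) × 0.5 = 2.1 × 0.5 = 1.05 DD.
Per 24 h: 10.80 DD/day.
Duration = 116 / 10.80 = 10.741 ≈ 10.7 days.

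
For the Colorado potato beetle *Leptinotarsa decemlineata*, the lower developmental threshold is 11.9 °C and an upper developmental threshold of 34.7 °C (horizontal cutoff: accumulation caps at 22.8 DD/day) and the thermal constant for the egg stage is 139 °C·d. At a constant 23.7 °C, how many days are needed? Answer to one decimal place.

11.8 days

Daily accumulation = 23.7 − 11.9 = 11.8 DD/day.
Duration = 139 / 11.8 = 11.780 ≈ 11.8 days.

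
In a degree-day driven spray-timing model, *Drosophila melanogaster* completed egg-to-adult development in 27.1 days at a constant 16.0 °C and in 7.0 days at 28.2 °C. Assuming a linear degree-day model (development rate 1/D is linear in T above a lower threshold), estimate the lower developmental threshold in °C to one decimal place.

Under the model K = D·(T − T_b), so D₁·(T₁ − T_b) = D₂·(T₂ − T_b).
27.1·(16.0 − T_b) = 7.0·(28.2 − T_b)
T_b = (27.1·16.0 − 7.0·28.2) / (27.1 − 7.0) = 236.20 / 20.1 = 11.751 °C ≈ 11.8 °C.

11.8 °C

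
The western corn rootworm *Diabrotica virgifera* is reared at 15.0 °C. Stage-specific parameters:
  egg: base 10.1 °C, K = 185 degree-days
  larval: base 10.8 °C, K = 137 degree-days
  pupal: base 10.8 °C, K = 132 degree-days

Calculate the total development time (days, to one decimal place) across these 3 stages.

egg: 185 / (15.0 − 10.1) = 185 / 4.9 = 37.755 d.
larval: 137 / (15.0 − 10.8) = 137 / 4.2 = 32.619 d.
pupal: 132 / (15.0 − 10.8) = 132 / 4.2 = 31.429 d.
Sum = 101.803 ≈ 101.8 days.

101.8 days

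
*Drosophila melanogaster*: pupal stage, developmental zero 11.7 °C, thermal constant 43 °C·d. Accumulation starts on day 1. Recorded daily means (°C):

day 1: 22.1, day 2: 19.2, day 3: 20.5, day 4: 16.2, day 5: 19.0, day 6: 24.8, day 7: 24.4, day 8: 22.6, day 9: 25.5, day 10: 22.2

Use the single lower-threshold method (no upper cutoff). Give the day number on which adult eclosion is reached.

day 6

Daily DD above 11.7 °C: 10.4, 7.5, 8.8, 4.5, 7.3, 13.1, 12.7, 10.9, 13.8, 10.5.
Cumulative: 10.4, 17.9, 26.7, 31.2, 38.5, 51.6, 64.3, 75.2, 89.0, 99.5.
The total first reaches 43 DD on day 6.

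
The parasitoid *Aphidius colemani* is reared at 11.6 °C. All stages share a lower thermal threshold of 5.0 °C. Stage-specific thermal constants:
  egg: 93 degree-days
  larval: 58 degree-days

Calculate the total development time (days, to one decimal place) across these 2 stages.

22.9 days

Daily accumulation at 11.6 °C = 11.6 − 5.0 = 6.6 DD/day.
Total K = 93 + 58 = 151 DD.
Total duration = 151 / 6.6 = 22.879 ≈ 22.9 days.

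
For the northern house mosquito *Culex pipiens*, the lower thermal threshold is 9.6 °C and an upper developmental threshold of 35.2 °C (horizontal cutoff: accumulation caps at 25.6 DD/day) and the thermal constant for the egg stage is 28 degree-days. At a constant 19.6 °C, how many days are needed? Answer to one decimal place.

Daily accumulation = 19.6 − 9.6 = 10.0 DD/day.
Duration = 28 / 10.0 = 2.800 ≈ 2.8 days.

2.8 days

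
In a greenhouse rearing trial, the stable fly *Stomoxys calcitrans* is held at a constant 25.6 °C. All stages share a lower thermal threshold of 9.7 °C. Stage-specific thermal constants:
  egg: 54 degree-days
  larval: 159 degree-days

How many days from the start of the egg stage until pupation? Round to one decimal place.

Daily accumulation at 25.6 °C = 25.6 − 9.7 = 15.9 DD/day.
Total K = 54 + 159 = 213 DD.
Total duration = 213 / 15.9 = 13.396 ≈ 13.4 days.

13.4 days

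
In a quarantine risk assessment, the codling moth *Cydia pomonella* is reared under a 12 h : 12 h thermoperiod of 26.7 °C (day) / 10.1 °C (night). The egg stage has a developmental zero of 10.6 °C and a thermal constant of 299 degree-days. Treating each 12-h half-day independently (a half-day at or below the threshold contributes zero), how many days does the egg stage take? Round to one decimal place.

Day half: max(0, 26.7 − 10.6) × 0.5 = 16.1 × 0.5 = 8.05 DD.
Night half: max(0, 10.1 − 10.6) × 0.5 = 0.0 × 0.5 = 0.00 DD.
Per 24 h: 8.05 DD/day.
Duration = 299 / 8.05 = 37.143 ≈ 37.1 days.

37.1 days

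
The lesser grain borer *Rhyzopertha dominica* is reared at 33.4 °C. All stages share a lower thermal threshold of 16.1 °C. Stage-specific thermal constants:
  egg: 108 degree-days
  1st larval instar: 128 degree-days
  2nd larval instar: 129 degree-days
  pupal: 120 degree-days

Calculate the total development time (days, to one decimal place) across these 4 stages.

Daily accumulation at 33.4 °C = 33.4 − 16.1 = 17.3 DD/day.
Total K = 108 + 128 + 129 + 120 = 485 DD.
Total duration = 485 / 17.3 = 28.035 ≈ 28.0 days.

28.0 days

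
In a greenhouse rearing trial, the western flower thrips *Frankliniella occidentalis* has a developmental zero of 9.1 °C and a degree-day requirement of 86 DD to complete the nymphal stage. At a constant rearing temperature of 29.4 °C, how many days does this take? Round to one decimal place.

Daily accumulation = 29.4 − 9.1 = 20.3 DD/day.
Duration = 86 / 20.3 = 4.236 ≈ 4.2 days.

4.2 days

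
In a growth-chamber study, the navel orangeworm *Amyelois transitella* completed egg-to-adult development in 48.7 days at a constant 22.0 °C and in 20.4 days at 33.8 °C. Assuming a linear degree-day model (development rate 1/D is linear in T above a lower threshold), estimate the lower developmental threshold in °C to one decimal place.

Equal thermal constants: D₁(T₁ − T_b) = D₂(T₂ − T_b).
48.7·(22.0 − T_b) = 20.4·(33.8 − T_b)
T_b = (48.7·22.0 − 20.4·33.8) / (48.7 − 20.4) = 381.88 / 28.3 = 13.494 °C ≈ 13.5 °C.

13.5 °C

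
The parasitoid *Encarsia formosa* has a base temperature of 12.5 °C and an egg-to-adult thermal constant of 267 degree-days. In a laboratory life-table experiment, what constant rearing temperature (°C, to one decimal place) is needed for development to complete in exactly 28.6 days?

21.8 °C

Required daily accumulation = 267 / 28.6 = 9.336 DD/day.
T = T_base + 9.336 = 12.5 + 9.336 = 21.836 ≈ 21.8 °C.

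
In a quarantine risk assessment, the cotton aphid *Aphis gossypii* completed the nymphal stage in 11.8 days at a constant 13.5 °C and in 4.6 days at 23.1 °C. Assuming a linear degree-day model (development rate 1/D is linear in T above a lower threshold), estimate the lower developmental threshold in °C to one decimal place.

7.4 °C

Equal thermal constants: D₁(T₁ − T_b) = D₂(T₂ − T_b).
11.8·(13.5 − T_b) = 4.6·(23.1 − T_b)
T_b = (11.8·13.5 − 4.6·23.1) / (11.8 − 4.6) = 53.04 / 7.2 = 7.367 °C ≈ 7.4 °C.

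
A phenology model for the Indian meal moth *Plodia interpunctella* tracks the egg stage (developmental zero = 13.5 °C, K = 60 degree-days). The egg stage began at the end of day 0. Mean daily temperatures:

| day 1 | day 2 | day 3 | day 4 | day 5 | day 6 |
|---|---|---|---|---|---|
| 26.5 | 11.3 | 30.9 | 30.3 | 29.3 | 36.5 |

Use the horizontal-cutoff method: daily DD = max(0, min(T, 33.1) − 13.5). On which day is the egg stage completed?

Daily DD above 13.5 °C (capped at 19.6): 13.0, 0.0, 17.4, 16.8, 15.8, 19.6.
Cumulative: 13.0, 13.0, 30.4, 47.2, 63.0, 82.6.
The total first reaches 60 DD on day 5.

day 5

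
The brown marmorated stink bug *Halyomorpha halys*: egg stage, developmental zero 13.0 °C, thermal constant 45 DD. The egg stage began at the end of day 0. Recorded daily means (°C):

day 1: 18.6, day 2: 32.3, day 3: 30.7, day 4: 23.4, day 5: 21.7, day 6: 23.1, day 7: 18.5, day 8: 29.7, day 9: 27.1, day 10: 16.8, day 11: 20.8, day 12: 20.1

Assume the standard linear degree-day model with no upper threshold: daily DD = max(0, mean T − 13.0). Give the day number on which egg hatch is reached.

Daily DD above 13.0 °C: 5.6, 19.3, 17.7, 10.4, 8.7, 10.1, 5.5, 16.7, 14.1, 3.8, 7.8, 7.1.
Cumulative: 5.6, 24.9, 42.6, 53.0, 61.7, 71.8, 77.3, 94.0, 108.1, 111.9, 119.7, 126.8.
The total first reaches 45 DD on day 4.

day 4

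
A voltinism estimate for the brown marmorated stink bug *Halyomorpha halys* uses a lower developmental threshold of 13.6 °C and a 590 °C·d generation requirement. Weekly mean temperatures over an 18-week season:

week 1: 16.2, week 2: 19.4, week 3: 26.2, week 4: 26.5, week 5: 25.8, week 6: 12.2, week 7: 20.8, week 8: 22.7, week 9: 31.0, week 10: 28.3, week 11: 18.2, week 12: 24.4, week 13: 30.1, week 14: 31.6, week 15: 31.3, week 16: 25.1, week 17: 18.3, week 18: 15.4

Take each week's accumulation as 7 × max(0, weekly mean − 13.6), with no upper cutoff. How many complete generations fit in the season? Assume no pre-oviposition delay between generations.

2 generations

Weekly DD (7 × max(0, T̄ − 13.6)): 18.2, 40.6, 88.2, 90.3, 85.4, 0.0, 50.4, 63.7, 121.8, 102.9, 32.2, 75.6, 115.5, 126.0, 123.9, 80.5, 32.9, 12.6.
Season total = 1260.7 DD.
Complete generations = ⌊1260.7 / 590⌋ = 2.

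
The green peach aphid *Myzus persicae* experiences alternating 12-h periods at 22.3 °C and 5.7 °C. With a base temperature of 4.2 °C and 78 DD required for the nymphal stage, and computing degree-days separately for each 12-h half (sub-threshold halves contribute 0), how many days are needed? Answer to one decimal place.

Day half: max(0, 22.3 − 4.2) × 0.5 = 18.1 × 0.5 = 9.05 DD.
Night half: max(0, 5.7 − 4.2) × 0.5 = 1.5 × 0.5 = 0.75 DD.
Per 24 h: 9.80 DD/day.
Duration = 78 / 9.80 = 7.959 ≈ 8.0 days.

8.0 days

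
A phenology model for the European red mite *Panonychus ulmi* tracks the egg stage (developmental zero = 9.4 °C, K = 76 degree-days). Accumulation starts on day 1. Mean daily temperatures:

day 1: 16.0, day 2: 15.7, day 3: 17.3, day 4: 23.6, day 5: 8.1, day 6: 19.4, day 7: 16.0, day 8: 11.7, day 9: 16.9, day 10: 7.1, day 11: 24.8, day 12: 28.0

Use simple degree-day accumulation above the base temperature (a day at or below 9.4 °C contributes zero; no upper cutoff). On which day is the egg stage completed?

Daily DD above 9.4 °C: 6.6, 6.3, 7.9, 14.2, 0.0, 10.0, 6.6, 2.3, 7.5, 0.0, 15.4, 18.6.
Cumulative: 6.6, 12.9, 20.8, 35.0, 35.0, 45.0, 51.6, 53.9, 61.4, 61.4, 76.8, 95.4.
The total first reaches 76 DD on day 11.

day 11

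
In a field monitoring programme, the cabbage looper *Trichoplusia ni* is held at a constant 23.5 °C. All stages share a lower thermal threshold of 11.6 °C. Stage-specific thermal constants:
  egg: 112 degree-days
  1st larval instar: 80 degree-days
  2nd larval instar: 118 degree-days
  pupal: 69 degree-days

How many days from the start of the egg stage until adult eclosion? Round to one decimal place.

31.8 days

Daily accumulation at 23.5 °C = 23.5 − 11.6 = 11.9 DD/day.
Total K = 112 + 80 + 118 + 69 = 379 DD.
Total duration = 379 / 11.9 = 31.849 ≈ 31.8 days.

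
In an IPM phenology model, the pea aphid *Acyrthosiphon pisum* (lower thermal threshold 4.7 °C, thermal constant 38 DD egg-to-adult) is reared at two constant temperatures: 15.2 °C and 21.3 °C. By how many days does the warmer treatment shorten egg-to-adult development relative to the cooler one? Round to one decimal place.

1.3 days

At 15.2 °C: 38 / (15.2 − 4.7) = 38 / 10.5 = 3.619 d.
At 21.3 °C: 38 / (21.3 − 4.7) = 38 / 16.6 = 2.289 d.
Difference = |3.619 − 2.289| = 1.330 ≈ 1.3 days.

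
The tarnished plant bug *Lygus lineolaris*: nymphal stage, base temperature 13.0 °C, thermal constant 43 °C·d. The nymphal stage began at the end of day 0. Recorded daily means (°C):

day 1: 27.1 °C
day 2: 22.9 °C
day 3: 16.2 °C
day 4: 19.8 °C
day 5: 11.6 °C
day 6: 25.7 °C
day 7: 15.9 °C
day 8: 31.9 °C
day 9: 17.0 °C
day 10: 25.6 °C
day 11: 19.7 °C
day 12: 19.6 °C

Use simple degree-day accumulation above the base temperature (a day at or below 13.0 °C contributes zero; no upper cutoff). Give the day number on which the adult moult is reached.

day 6

Daily DD above 13.0 °C: 14.1, 9.9, 3.2, 6.8, 0.0, 12.7, 2.9, 18.9, 4.0, 12.6, 6.7, 6.6.
Cumulative: 14.1, 24.0, 27.2, 34.0, 34.0, 46.7, 49.6, 68.5, 72.5, 85.1, 91.8, 98.4.
The total first reaches 43 DD on day 6.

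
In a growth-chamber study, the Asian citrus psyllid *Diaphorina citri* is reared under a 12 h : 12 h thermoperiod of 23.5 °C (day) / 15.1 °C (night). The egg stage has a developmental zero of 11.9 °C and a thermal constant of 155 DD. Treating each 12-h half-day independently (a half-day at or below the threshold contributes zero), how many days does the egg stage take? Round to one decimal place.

20.9 days

Day half: max(0, 23.5 − 11.9) × 0.5 = 11.6 × 0.5 = 5.80 DD.
Night half: max(0, 15.1 − 11.9) × 0.5 = 3.2 × 0.5 = 1.60 DD.
Per 24 h: 7.40 DD/day.
Duration = 155 / 7.40 = 20.946 ≈ 20.9 days.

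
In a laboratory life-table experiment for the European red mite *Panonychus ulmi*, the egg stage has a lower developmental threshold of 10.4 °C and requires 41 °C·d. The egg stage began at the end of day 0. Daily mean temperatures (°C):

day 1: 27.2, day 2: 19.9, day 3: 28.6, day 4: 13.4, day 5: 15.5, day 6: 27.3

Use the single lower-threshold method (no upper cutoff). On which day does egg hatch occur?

day 3

Daily DD above 10.4 °C: 16.8, 9.5, 18.2, 3.0, 5.1, 16.9.
Cumulative: 16.8, 26.3, 44.5, 47.5, 52.6, 69.5.
The total first reaches 41 DD on day 3.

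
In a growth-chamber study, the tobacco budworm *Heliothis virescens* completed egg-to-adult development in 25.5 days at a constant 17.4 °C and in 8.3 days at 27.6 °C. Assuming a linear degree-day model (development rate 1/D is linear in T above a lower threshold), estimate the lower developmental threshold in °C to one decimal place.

Linear rate model ⇒ the product D·(T − T_b) is constant across temperatures.
25.5·(17.4 − T_b) = 8.3·(27.6 − T_b)
T_b = (25.5·17.4 − 8.3·27.6) / (25.5 − 8.3) = 214.62 / 17.2 = 12.478 °C ≈ 12.5 °C.

12.5 °C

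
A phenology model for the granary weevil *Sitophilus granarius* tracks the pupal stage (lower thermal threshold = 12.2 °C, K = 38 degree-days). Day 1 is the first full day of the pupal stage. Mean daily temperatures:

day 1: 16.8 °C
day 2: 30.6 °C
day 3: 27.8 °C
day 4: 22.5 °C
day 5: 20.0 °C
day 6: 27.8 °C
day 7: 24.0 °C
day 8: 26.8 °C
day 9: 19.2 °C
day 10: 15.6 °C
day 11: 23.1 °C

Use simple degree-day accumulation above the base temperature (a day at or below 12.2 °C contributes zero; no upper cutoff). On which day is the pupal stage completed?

day 3

Daily DD above 12.2 °C: 4.6, 18.4, 15.6, 10.3, 7.8, 15.6, 11.8, 14.6, 7.0, 3.4, 10.9.
Cumulative: 4.6, 23.0, 38.6, 48.9, 56.7, 72.3, 84.1, 98.7, 105.7, 109.1, 120.0.
The total first reaches 38 DD on day 3.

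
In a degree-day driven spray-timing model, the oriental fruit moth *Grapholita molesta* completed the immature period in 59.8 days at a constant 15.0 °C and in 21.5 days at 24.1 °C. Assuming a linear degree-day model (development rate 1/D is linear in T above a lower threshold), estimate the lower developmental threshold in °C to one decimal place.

9.9 °C

Under the model K = D·(T − T_b), so D₁·(T₁ − T_b) = D₂·(T₂ − T_b).
59.8·(15.0 − T_b) = 21.5·(24.1 − T_b)
T_b = (59.8·15.0 − 21.5·24.1) / (59.8 − 21.5) = 378.85 / 38.3 = 9.892 °C ≈ 9.9 °C.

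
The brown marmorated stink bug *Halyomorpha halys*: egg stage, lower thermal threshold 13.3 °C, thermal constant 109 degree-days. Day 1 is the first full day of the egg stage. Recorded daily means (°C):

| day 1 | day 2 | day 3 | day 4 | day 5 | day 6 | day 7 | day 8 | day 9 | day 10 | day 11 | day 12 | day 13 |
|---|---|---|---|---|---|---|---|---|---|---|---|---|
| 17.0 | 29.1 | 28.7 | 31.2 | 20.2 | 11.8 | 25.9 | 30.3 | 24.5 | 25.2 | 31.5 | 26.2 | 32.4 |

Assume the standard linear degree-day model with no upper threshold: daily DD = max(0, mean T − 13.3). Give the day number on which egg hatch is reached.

day 10

Daily DD above 13.3 °C: 3.7, 15.8, 15.4, 17.9, 6.9, 0.0, 12.6, 17.0, 11.2, 11.9, 18.2, 12.9, 19.1.
Cumulative: 3.7, 19.5, 34.9, 52.8, 59.7, 59.7, 72.3, 89.3, 100.5, 112.4, 130.6, 143.5, 162.6.
The total first reaches 109 DD on day 10.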